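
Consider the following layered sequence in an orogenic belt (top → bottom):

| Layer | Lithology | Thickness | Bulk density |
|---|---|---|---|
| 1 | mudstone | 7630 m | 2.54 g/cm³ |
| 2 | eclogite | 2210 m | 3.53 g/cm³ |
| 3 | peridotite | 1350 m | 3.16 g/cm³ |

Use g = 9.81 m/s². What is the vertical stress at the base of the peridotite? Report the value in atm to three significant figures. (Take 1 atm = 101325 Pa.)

mudstone: 2540 kg/m³ × 9.81 m/s² × 7630 m = 1.901×10^8 Pa = 1876 atm
eclogite: 3530 kg/m³ × 9.81 m/s² × 2210 m = 7.653×10^7 Pa = 755.3 atm
peridotite: 3160 kg/m³ × 9.81 m/s² × 1350 m = 4.185×10^7 Pa = 413.0 atm
Total = 1876 + 755.3 + 413.0 = 3044.7 atm

3040 atm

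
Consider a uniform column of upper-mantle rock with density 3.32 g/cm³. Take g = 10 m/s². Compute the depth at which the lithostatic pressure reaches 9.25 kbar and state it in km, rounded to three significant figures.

h = P/(ρg) = 9.25 kbar / (3320 kg/m³ × 10 m/s²) = 9.250×10^8 Pa / 33200 Pa/m = 27861 m
= 27.861 km

27.9 km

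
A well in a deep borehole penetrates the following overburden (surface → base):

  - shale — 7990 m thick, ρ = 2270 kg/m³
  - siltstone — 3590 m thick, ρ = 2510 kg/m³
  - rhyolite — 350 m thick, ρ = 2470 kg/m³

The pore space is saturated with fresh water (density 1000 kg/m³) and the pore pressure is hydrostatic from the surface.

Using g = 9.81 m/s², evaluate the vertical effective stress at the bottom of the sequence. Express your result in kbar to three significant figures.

1.58 kbar

Overburden (lithostatic) stress σ_v:
shale: 2270 kg/m³ × 9.81 m/s² × 7990 m = 1.779×10^8 Pa = 177.9 MPa
siltstone: 2510 kg/m³ × 9.81 m/s² × 3590 m = 8.840×10^7 Pa = 88.40 MPa
rhyolite: 2470 kg/m³ × 9.81 m/s² × 350 m = 8.481×10^6 Pa = 8.481 MPa
Total = 177.9 + 88.40 + 8.481 = 274.80 MPa
Pore pressure P_p = 1000 kg/m³ × 9.81 m/s² × 11930 m = 1.170×10^8 Pa = 117.0 MPa
Effective stress σ' = σ_v − P_p = 274.8 − 117.0 = 157.77 MPa = 1.5777 kbar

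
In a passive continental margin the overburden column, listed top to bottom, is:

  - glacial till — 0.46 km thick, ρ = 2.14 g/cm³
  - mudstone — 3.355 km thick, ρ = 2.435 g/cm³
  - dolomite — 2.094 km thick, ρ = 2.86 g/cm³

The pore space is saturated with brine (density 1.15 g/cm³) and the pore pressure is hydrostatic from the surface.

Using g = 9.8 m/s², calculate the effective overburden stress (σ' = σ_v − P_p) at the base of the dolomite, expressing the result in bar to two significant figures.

Overburden (lithostatic) stress σ_v:
glacial till: 2140 kg/m³ × 9.8 m/s² × 460 m = 9.647×10^6 Pa = 9.647 MPa
mudstone: 2435 kg/m³ × 9.8 m/s² × 3355 m = 8.006×10^7 Pa = 80.06 MPa
dolomite: 2860 kg/m³ × 9.8 m/s² × 2094 m = 5.869×10^7 Pa = 58.69 MPa
Total = 9.647 + 80.06 + 58.69 = 148.40 MPa
Pore pressure P_p = 1150 kg/m³ × 9.8 m/s² × 5909 m = 6.659×10^7 Pa = 66.59 MPa
Effective stress σ' = σ_v − P_p = 148.4 − 66.59 = 81.804 MPa = 818.04 bar

820 bar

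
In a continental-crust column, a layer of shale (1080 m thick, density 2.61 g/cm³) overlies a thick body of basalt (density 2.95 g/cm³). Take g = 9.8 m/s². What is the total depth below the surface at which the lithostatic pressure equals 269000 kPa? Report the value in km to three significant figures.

Pressure at base of upper layers: 2610×9.8×1080 = 2.762×10^7 Pa = 27624 kPa
Remaining pressure to be supplied by basalt: 2.690×10^8 − 2.762×10^7 = 2.414×10^8 Pa
Additional depth in basalt = 2.414×10^8 Pa / (2950 kg/m³ × 9.8 m/s²) = 8349.2 m
Total depth = 1080 m + 8349.2 m = 9429.2 m
= 9.4292 km

9.43 km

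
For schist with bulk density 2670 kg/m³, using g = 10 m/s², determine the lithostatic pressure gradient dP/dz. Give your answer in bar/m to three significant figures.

0.267 bar/m

dP/dz = ρg = 2670 kg/m³ × 10 m/s² = 26700 Pa/m
= 26700 Pa/m × (1 bar/m / 1.0000×10^5 Pa/m) = 0.26700 bar/m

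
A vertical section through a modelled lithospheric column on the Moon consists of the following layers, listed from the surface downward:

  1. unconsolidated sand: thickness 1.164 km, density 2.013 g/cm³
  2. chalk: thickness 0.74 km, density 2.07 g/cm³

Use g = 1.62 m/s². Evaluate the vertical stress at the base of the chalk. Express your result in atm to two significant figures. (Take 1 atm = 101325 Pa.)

unconsolidated sand: 2013 kg/m³ × 1.62 m/s² × 1164 m = 3.796×10^6 Pa = 37.46 atm
chalk: 2070 kg/m³ × 1.62 m/s² × 740 m = 2.482×10^6 Pa = 24.49 atm
Total = 37.46 + 24.49 = 61.953 atm

62 atm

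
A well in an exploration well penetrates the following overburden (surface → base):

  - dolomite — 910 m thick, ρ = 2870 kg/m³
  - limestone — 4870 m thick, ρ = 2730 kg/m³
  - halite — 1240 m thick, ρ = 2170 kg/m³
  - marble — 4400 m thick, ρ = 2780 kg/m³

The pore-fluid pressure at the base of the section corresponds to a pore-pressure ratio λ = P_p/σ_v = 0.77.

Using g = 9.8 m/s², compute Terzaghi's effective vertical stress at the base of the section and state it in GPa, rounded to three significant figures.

0.0695 GPa

Overburden (lithostatic) stress σ_v:
dolomite: 2870 kg/m³ × 9.8 m/s² × 910 m = 2.559×10^7 Pa = 25.59 MPa
limestone: 2730 kg/m³ × 9.8 m/s² × 4870 m = 1.303×10^8 Pa = 130.3 MPa
halite: 2170 kg/m³ × 9.8 m/s² × 1240 m = 2.637×10^7 Pa = 26.37 MPa
marble: 2780 kg/m³ × 9.8 m/s² × 4400 m = 1.199×10^8 Pa = 119.9 MPa
Total = 25.59 + 130.3 + 26.37 + 119.9 = 302.13 MPa
Pore pressure P_p = λ·σ_v = 0.77 × 302.1 MPa = 232.6 MPa
Effective stress σ' = σ_v − P_p = 302.1 − 232.6 = 69.490 MPa = 0.069490 GPa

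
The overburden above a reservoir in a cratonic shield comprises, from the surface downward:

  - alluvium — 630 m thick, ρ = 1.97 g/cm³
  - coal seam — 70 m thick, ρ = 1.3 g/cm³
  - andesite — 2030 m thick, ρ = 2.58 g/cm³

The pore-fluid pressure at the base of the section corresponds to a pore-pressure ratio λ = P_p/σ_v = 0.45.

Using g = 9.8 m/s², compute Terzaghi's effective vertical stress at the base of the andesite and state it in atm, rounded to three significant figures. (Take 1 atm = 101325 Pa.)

349 atm

Overburden (lithostatic) stress σ_v:
alluvium: 1970 kg/m³ × 9.8 m/s² × 630 m = 1.216×10^7 Pa = 12.16 MPa
coal seam: 1300 kg/m³ × 9.8 m/s² × 70 m = 8.918×10^5 Pa = 0.8918 MPa
andesite: 2580 kg/m³ × 9.8 m/s² × 2030 m = 5.133×10^7 Pa = 51.33 MPa
Total = 12.16 + 0.8918 + 51.33 = 64.381 MPa
Pore pressure P_p = λ·σ_v = 0.45 × 64.38 MPa = 28.97 MPa
Effective stress σ' = σ_v − P_p = 64.38 − 28.97 = 35.410 MPa = 349.47 atm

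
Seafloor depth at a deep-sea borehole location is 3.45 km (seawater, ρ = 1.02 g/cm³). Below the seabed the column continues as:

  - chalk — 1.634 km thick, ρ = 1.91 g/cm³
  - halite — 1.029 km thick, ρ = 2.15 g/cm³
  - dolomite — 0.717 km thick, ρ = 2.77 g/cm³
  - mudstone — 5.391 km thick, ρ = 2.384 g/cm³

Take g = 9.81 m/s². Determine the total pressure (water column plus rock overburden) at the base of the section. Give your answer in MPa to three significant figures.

seawater: 1020 kg/m³ × 9.81 m/s² × 3450 m = 3.452×10^7 Pa = 34.52 MPa
chalk: 1910 kg/m³ × 9.81 m/s² × 1634 m = 3.062×10^7 Pa = 30.62 MPa
halite: 2150 kg/m³ × 9.81 m/s² × 1029 m = 2.170×10^7 Pa = 21.70 MPa
dolomite: 2770 kg/m³ × 9.81 m/s² × 717 m = 1.948×10^7 Pa = 19.48 MPa
mudstone: 2384 kg/m³ × 9.81 m/s² × 5391 m = 1.261×10^8 Pa = 126.1 MPa
Total = 34.52 + 30.62 + 21.70 + 19.48 + 126.1 = 232.40 MPa

232 MPa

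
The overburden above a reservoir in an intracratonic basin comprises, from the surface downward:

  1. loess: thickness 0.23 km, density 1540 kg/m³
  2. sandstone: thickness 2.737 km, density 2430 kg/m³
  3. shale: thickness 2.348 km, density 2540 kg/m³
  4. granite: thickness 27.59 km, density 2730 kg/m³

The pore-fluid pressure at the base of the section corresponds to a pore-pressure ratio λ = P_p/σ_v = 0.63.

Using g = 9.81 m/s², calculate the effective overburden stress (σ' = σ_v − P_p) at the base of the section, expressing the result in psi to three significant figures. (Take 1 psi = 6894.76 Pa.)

Overburden (lithostatic) stress σ_v:
loess: 1540 kg/m³ × 9.81 m/s² × 230 m = 3.475×10^6 Pa = 3.475 MPa
sandstone: 2430 kg/m³ × 9.81 m/s² × 2737 m = 6.525×10^7 Pa = 65.25 MPa
shale: 2540 kg/m³ × 9.81 m/s² × 2348 m = 5.851×10^7 Pa = 58.51 MPa
granite: 2730 kg/m³ × 9.81 m/s² × 27590 m = 7.389×10^8 Pa = 738.9 MPa
Total = 3.475 + 65.25 + 58.51 + 738.9 = 866.12 MPa
Pore pressure P_p = λ·σ_v = 0.63 × 866.1 MPa = 545.7 MPa
Effective stress σ' = σ_v − P_p = 866.1 − 545.7 = 320.47 MPa = 46480 psi

46500 psi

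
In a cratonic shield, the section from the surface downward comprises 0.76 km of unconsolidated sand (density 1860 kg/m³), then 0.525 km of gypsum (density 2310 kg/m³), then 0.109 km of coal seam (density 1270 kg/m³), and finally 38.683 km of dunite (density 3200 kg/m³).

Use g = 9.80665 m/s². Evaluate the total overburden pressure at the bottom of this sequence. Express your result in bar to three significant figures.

12400 bar

unconsolidated sand: 1860 kg/m³ × 9.80665 m/s² × 760 m = 1.386×10^7 Pa = 138.6 bar
gypsum: 2310 kg/m³ × 9.80665 m/s² × 525 m = 1.189×10^7 Pa = 118.9 bar
coal seam: 1270 kg/m³ × 9.80665 m/s² × 109 m = 1.358×10^6 Pa = 13.58 bar
dunite: 3200 kg/m³ × 9.80665 m/s² × 38683 m = 1.214×10^9 Pa = 12139 bar
Total = 138.6 + 118.9 + 13.58 + 12139 = 12410 bar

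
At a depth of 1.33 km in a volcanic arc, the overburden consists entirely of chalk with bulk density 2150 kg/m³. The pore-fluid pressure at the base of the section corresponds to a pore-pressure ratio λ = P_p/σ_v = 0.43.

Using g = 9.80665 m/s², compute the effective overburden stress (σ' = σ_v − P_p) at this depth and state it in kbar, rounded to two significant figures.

0.16 kbar

Overburden (lithostatic) stress σ_v:
chalk: 2150 kg/m³ × 9.80665 m/s² × 1330 m = 2.804×10^7 Pa = 28.04 MPa
Pore pressure P_p = λ·σ_v = 0.43 × 28.04 MPa = 12.06 MPa
Effective stress σ' = σ_v − P_p = 28.04 − 12.06 = 15.984 MPa = 0.15984 kbar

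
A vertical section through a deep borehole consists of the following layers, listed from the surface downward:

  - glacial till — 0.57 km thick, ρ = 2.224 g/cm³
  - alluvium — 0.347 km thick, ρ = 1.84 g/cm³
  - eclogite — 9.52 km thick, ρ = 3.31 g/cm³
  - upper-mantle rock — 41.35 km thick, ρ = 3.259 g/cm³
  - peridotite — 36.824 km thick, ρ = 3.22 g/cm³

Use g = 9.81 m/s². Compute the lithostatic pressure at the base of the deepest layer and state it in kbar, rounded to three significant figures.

glacial till: 2224 kg/m³ × 9.81 m/s² × 570 m = 1.244×10^7 Pa = 0.1244 kbar
alluvium: 1840 kg/m³ × 9.81 m/s² × 347 m = 6.263×10^6 Pa = 0.06263 kbar
eclogite: 3310 kg/m³ × 9.81 m/s² × 9520 m = 3.091×10^8 Pa = 3.091 kbar
upper-mantle rock: 3259 kg/m³ × 9.81 m/s² × 41350 m = 1.322×10^9 Pa = 13.22 kbar
peridotite: 3220 kg/m³ × 9.81 m/s² × 36824 m = 1.163×10^9 Pa = 11.63 kbar
Total = 0.1244 + 0.06263 + 3.091 + 13.22 + 11.63 = 28.130 kbar

28.1 kbar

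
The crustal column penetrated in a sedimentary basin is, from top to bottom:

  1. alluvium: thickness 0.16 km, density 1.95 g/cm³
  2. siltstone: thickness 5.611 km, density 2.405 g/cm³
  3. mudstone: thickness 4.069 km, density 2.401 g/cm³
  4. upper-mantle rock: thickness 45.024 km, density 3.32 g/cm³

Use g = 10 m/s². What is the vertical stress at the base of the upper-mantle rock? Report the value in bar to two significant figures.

alluvium: 1950 kg/m³ × 10 m/s² × 160 m = 3.120×10^6 Pa = 31.20 bar
siltstone: 2405 kg/m³ × 10 m/s² × 5611 m = 1.349×10^8 Pa = 1349 bar
mudstone: 2401 kg/m³ × 10 m/s² × 4069 m = 9.770×10^7 Pa = 977.0 bar
upper-mantle rock: 3320 kg/m³ × 10 m/s² × 45024 m = 1.495×10^9 Pa = 14948 bar
Total = 31.20 + 1349 + 977.0 + 14948 = 17306 bar

17000 bar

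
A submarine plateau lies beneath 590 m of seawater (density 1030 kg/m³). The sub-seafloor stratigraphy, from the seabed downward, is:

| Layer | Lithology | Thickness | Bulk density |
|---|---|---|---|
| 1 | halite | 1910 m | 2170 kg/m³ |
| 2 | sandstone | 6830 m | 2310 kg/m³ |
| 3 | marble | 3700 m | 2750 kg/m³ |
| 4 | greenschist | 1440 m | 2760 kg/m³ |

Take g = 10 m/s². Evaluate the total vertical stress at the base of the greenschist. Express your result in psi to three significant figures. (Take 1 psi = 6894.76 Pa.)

50300 psi

seawater: 1030 kg/m³ × 10 m/s² × 590 m = 6.077×10^6 Pa = 881.4 psi
halite: 2170 kg/m³ × 10 m/s² × 1910 m = 4.145×10^7 Pa = 6011 psi
sandstone: 2310 kg/m³ × 10 m/s² × 6830 m = 1.578×10^8 Pa = 22883 psi
marble: 2750 kg/m³ × 10 m/s² × 3700 m = 1.018×10^8 Pa = 14758 psi
greenschist: 2760 kg/m³ × 10 m/s² × 1440 m = 3.974×10^7 Pa = 5764 psi
Total = 881.4 + 6011 + 22883 + 14758 + 5764 = 50298 psi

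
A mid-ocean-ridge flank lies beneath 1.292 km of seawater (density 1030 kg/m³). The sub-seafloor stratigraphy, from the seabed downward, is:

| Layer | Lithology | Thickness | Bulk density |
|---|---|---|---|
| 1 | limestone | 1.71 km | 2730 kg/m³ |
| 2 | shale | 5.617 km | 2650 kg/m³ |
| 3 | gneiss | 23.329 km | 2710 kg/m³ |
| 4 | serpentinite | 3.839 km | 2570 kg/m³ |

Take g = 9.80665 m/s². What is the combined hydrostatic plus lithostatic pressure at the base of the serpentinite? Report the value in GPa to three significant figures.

seawater: 1030 kg/m³ × 9.80665 m/s² × 1292 m = 1.305×10^7 Pa = 0.01305 GPa
limestone: 2730 kg/m³ × 9.80665 m/s² × 1710 m = 4.578×10^7 Pa = 0.04578 GPa
shale: 2650 kg/m³ × 9.80665 m/s² × 5617 m = 1.460×10^8 Pa = 0.1460 GPa
gneiss: 2710 kg/m³ × 9.80665 m/s² × 23329 m = 6.200×10^8 Pa = 0.6200 GPa
serpentinite: 2570 kg/m³ × 9.80665 m/s² × 3839 m = 9.675×10^7 Pa = 0.09675 GPa
Total = 0.01305 + 0.04578 + 0.1460 + 0.6200 + 0.09675 = 0.92155 GPa

0.922 GPa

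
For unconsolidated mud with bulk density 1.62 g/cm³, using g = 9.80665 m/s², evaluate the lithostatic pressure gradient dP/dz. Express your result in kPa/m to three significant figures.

15.9 kPa/m

dP/dz = ρg = 1620 kg/m³ × 9.80665 m/s² = 15887 Pa/m
= 15887 Pa/m × (1 kPa/m / 1000.0 Pa/m) = 15.887 kPa/m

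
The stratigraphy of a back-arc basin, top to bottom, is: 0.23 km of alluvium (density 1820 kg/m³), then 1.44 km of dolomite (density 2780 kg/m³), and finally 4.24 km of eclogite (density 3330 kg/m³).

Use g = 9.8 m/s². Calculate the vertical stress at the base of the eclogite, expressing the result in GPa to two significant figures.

0.18 GPa

alluvium: 1820 kg/m³ × 9.8 m/s² × 230 m = 4.102×10^6 Pa = 4.102×10^-3 GPa
dolomite: 2780 kg/m³ × 9.8 m/s² × 1440 m = 3.923×10^7 Pa = 0.03923 GPa
eclogite: 3330 kg/m³ × 9.8 m/s² × 4240 m = 1.384×10^8 Pa = 0.1384 GPa
Total = 4.102×10^-3 + 0.03923 + 0.1384 = 0.18170 GPa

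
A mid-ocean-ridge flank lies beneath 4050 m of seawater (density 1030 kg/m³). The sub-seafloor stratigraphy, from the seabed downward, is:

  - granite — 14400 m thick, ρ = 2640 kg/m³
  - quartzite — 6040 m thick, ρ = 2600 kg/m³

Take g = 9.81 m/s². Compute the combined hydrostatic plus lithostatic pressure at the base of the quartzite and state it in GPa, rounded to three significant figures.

0.568 GPa

seawater: 1030 kg/m³ × 9.81 m/s² × 4050 m = 4.092×10^7 Pa = 0.04092 GPa
granite: 2640 kg/m³ × 9.81 m/s² × 14400 m = 3.729×10^8 Pa = 0.3729 GPa
quartzite: 2600 kg/m³ × 9.81 m/s² × 6040 m = 1.541×10^8 Pa = 0.1541 GPa
Total = 0.04092 + 0.3729 + 0.1541 = 0.56792 GPa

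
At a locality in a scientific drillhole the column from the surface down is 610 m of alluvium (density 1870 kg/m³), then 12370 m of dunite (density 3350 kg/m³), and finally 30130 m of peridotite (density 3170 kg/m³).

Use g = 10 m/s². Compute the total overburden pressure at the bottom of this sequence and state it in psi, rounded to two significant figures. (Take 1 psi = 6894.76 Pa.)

alluvium: 1870 kg/m³ × 10 m/s² × 610 m = 1.141×10^7 Pa = 1654 psi
dunite: 3350 kg/m³ × 10 m/s² × 12370 m = 4.144×10^8 Pa = 60103 psi
peridotite: 3170 kg/m³ × 10 m/s² × 30130 m = 9.551×10^8 Pa = 1.385×10^5 psi
Total = 1654 + 60103 + 1.385×10^5 = 2.0029×10^5 psi

200000 psi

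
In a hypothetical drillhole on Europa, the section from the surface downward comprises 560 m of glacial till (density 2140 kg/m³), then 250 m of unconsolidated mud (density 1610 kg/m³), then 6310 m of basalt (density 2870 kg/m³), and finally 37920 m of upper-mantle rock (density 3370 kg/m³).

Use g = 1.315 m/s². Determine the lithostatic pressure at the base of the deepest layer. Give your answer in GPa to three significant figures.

glacial till: 2140 kg/m³ × 1.315 m/s² × 560 m = 1.576×10^6 Pa = 1.576×10^-3 GPa
unconsolidated mud: 1610 kg/m³ × 1.315 m/s² × 250 m = 5.293×10^5 Pa = 5.293×10^-4 GPa
basalt: 2870 kg/m³ × 1.315 m/s² × 6310 m = 2.381×10^7 Pa = 0.02381 GPa
upper-mantle rock: 3370 kg/m³ × 1.315 m/s² × 37920 m = 1.680×10^8 Pa = 0.1680 GPa
Total = 1.576×10^-3 + 5.293×10^-4 + 0.02381 + 0.1680 = 0.19396 GPa

0.194 GPa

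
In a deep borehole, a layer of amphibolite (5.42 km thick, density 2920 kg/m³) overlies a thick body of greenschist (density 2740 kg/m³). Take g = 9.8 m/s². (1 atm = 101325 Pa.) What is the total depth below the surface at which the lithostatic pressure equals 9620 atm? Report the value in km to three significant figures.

Pressure at base of upper layers: 2920×9.8×5420 = 1.551×10^8 Pa = 1531 atm
Remaining pressure to be supplied by greenschist: 9.747×10^8 − 1.551×10^8 = 8.196×10^8 Pa
Additional depth in greenschist = 8.196×10^8 Pa / (2740 kg/m³ × 9.8 m/s²) = 30525 m
Total depth = 5420 m + 30525 m = 35945 m
= 35.945 km

35.9 km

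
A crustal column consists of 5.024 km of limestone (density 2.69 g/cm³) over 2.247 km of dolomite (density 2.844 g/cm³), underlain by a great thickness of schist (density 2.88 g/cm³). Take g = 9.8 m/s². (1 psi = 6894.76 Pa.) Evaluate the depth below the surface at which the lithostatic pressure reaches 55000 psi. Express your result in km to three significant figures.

Pressure at base of upper layers: 2690×9.8×5024 + 2844×9.8×2247 = 1.951×10^8 Pa = 28292 psi
Remaining pressure to be supplied by schist: 3.792×10^8 − 1.951×10^8 = 1.841×10^8 Pa
Additional depth in schist = 1.841×10^8 Pa / (2880 kg/m³ × 9.8 m/s²) = 6524.3 m
Total depth = 7271 m + 6524.3 m = 13795 m
= 13.795 km

13.8 km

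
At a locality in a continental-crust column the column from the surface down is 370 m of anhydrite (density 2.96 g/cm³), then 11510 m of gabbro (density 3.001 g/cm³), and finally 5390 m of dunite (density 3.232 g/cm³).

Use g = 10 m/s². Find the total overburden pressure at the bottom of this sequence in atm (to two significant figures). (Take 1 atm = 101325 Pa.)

anhydrite: 2960 kg/m³ × 10 m/s² × 370 m = 1.095×10^7 Pa = 108.1 atm
gabbro: 3001 kg/m³ × 10 m/s² × 11510 m = 3.454×10^8 Pa = 3409 atm
dunite: 3232 kg/m³ × 10 m/s² × 5390 m = 1.742×10^8 Pa = 1719 atm
Total = 108.1 + 3409 + 1719 = 5236.3 atm

5200 atm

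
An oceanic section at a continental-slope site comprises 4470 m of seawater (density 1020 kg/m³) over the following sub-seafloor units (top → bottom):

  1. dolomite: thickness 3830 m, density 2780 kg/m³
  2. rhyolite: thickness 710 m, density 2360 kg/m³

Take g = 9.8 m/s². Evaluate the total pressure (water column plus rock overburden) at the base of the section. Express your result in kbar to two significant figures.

seawater: 1020 kg/m³ × 9.8 m/s² × 4470 m = 4.468×10^7 Pa = 0.4468 kbar
dolomite: 2780 kg/m³ × 9.8 m/s² × 3830 m = 1.043×10^8 Pa = 1.043 kbar
rhyolite: 2360 kg/m³ × 9.8 m/s² × 710 m = 1.642×10^7 Pa = 0.1642 kbar
Total = 0.4468 + 1.043 + 0.1642 = 1.6545 kbar

1.7 kbar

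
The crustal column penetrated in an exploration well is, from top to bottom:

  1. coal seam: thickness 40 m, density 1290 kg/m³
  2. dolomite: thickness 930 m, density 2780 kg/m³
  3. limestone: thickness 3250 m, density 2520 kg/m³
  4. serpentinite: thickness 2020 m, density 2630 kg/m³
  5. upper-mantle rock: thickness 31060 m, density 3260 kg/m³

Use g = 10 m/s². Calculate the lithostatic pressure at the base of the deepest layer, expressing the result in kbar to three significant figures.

coal seam: 1290 kg/m³ × 10 m/s² × 40 m = 5.160×10^5 Pa = 5.160×10^-3 kbar
dolomite: 2780 kg/m³ × 10 m/s² × 930 m = 2.585×10^7 Pa = 0.2585 kbar
limestone: 2520 kg/m³ × 10 m/s² × 3250 m = 8.190×10^7 Pa = 0.8190 kbar
serpentinite: 2630 kg/m³ × 10 m/s² × 2020 m = 5.313×10^7 Pa = 0.5313 kbar
upper-mantle rock: 3260 kg/m³ × 10 m/s² × 31060 m = 1.013×10^9 Pa = 10.13 kbar
Total = 5.160×10^-3 + 0.2585 + 0.8190 + 0.5313 + 10.13 = 11.740 kbar

11.7 kbar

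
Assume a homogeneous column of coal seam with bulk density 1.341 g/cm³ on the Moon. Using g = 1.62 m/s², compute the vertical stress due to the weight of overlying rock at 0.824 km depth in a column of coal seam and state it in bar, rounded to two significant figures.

coal seam: 1341 kg/m³ × 1.62 m/s² × 824 m = 1.790×10^6 Pa = 17.90 bar

18 bar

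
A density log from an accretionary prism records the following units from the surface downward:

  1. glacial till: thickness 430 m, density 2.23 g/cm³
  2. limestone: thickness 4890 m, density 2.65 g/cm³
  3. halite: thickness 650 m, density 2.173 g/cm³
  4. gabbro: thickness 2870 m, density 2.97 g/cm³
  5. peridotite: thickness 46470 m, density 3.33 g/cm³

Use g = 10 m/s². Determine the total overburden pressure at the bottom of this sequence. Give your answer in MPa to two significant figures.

1800 MPa

glacial till: 2230 kg/m³ × 10 m/s² × 430 m = 9.589×10^6 Pa = 9.589 MPa
limestone: 2650 kg/m³ × 10 m/s² × 4890 m = 1.296×10^8 Pa = 129.6 MPa
halite: 2173 kg/m³ × 10 m/s² × 650 m = 1.412×10^7 Pa = 14.12 MPa
gabbro: 2970 kg/m³ × 10 m/s² × 2870 m = 8.524×10^7 Pa = 85.24 MPa
peridotite: 3330 kg/m³ × 10 m/s² × 46470 m = 1.547×10^9 Pa = 1547 MPa
Total = 9.589 + 129.6 + 14.12 + 85.24 + 1547 = 1786.0 MPa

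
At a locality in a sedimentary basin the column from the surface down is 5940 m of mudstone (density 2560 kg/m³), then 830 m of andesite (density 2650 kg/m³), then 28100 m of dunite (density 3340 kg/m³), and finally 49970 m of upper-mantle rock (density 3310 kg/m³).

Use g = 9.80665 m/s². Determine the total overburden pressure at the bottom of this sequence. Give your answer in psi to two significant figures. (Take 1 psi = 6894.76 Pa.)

390000 psi

mudstone: 2560 kg/m³ × 9.80665 m/s² × 5940 m = 1.491×10^8 Pa = 21629 psi
andesite: 2650 kg/m³ × 9.80665 m/s² × 830 m = 2.157×10^7 Pa = 3128 psi
dunite: 3340 kg/m³ × 9.80665 m/s² × 28100 m = 9.204×10^8 Pa = 1.335×10^5 psi
upper-mantle rock: 3310 kg/m³ × 9.80665 m/s² × 49970 m = 1.622×10^9 Pa = 2.353×10^5 psi
Total = 21629 + 3128 + 1.335×10^5 + 2.353×10^5 = 3.9350×10^5 psi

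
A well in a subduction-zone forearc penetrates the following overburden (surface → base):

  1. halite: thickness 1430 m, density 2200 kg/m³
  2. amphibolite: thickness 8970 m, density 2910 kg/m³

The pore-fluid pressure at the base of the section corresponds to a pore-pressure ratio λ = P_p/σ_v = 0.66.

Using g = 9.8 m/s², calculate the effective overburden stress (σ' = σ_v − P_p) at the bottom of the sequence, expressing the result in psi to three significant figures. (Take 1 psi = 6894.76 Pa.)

14100 psi

Overburden (lithostatic) stress σ_v:
halite: 2200 kg/m³ × 9.8 m/s² × 1430 m = 3.083×10^7 Pa = 30.83 MPa
amphibolite: 2910 kg/m³ × 9.8 m/s² × 8970 m = 2.558×10^8 Pa = 255.8 MPa
Total = 30.83 + 255.8 = 286.64 MPa
Pore pressure P_p = λ·σ_v = 0.66 × 286.6 MPa = 189.2 MPa
Effective stress σ' = σ_v − P_p = 286.6 − 189.2 = 97.457 MPa = 14135 psi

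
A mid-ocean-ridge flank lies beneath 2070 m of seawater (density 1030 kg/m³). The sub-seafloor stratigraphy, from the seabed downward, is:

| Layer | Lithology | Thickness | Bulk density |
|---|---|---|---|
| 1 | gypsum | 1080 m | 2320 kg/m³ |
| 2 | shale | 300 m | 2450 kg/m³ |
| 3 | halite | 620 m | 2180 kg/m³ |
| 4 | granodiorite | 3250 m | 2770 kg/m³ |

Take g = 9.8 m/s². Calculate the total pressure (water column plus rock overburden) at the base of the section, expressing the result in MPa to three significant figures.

seawater: 1030 kg/m³ × 9.8 m/s² × 2070 m = 2.089×10^7 Pa = 20.89 MPa
gypsum: 2320 kg/m³ × 9.8 m/s² × 1080 m = 2.455×10^7 Pa = 24.55 MPa
shale: 2450 kg/m³ × 9.8 m/s² × 300 m = 7.203×10^6 Pa = 7.203 MPa
halite: 2180 kg/m³ × 9.8 m/s² × 620 m = 1.325×10^7 Pa = 13.25 MPa
granodiorite: 2770 kg/m³ × 9.8 m/s² × 3250 m = 8.822×10^7 Pa = 88.22 MPa
Total = 20.89 + 24.55 + 7.203 + 13.25 + 88.22 = 154.12 MPa

154 MPa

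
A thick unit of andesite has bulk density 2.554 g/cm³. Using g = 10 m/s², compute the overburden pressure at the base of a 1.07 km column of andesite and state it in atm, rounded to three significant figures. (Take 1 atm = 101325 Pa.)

andesite: 2554 kg/m³ × 10 m/s² × 1070 m = 2.733×10^7 Pa = 269.7 atm

270 atm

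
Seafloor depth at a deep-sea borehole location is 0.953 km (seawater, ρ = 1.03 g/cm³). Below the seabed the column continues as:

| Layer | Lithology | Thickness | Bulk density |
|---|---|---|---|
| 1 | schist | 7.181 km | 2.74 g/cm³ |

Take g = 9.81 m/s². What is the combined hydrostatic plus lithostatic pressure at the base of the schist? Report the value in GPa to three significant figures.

0.203 GPa

seawater: 1030 kg/m³ × 9.81 m/s² × 953 m = 9.629×10^6 Pa = 9.629×10^-3 GPa
schist: 2740 kg/m³ × 9.81 m/s² × 7181 m = 1.930×10^8 Pa = 0.1930 GPa
Total = 9.629×10^-3 + 0.1930 = 0.20265 GPa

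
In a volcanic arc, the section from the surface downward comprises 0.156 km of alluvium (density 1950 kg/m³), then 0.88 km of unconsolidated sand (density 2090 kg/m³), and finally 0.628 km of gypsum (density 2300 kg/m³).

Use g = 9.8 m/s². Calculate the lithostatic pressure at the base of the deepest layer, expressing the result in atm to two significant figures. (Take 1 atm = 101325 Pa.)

alluvium: 1950 kg/m³ × 9.8 m/s² × 156 m = 2.981×10^6 Pa = 29.42 atm
unconsolidated sand: 2090 kg/m³ × 9.8 m/s² × 880 m = 1.802×10^7 Pa = 177.9 atm
gypsum: 2300 kg/m³ × 9.8 m/s² × 628 m = 1.416×10^7 Pa = 139.7 atm
Total = 29.42 + 177.9 + 139.7 = 347.01 atm

350 atm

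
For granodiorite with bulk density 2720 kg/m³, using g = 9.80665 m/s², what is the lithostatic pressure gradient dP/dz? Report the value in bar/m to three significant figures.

dP/dz = ρg = 2720 kg/m³ × 9.80665 m/s² = 26674 Pa/m
= 26674 Pa/m × (1 bar/m / 1.0000×10^5 Pa/m) = 0.26674 bar/m

0.267 bar/m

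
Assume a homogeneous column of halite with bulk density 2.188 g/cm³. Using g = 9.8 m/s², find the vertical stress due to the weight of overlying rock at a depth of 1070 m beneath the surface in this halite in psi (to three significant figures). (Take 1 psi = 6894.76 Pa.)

3330 psi

halite: 2188 kg/m³ × 9.8 m/s² × 1070 m = 2.294×10^7 Pa = 3328 psi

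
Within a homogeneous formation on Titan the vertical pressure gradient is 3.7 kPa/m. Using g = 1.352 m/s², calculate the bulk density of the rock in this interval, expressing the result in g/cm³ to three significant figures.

ρ = (dP/dz)/g = 3.7 kPa/m / 1.352 m/s² = 3700.0 Pa/m / 1.352 m/s² = 2736.7 kg/m³
= 2.737 g/cm³

2.74 g/cm³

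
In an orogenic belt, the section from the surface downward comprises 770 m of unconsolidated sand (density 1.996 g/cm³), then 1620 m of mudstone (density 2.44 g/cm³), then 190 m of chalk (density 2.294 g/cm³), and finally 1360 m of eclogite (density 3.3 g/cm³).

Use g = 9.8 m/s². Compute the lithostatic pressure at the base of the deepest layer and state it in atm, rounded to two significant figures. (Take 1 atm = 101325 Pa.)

unconsolidated sand: 1996 kg/m³ × 9.8 m/s² × 770 m = 1.506×10^7 Pa = 148.6 atm
mudstone: 2440 kg/m³ × 9.8 m/s² × 1620 m = 3.874×10^7 Pa = 382.3 atm
chalk: 2294 kg/m³ × 9.8 m/s² × 190 m = 4.271×10^6 Pa = 42.16 atm
eclogite: 3300 kg/m³ × 9.8 m/s² × 1360 m = 4.398×10^7 Pa = 434.1 atm
Total = 148.6 + 382.3 + 42.16 + 434.1 = 1007.2 atm

1000 atm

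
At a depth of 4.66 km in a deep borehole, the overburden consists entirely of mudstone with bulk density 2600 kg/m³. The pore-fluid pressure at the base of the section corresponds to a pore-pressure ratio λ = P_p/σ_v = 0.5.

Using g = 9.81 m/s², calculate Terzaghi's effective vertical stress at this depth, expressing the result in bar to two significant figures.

Overburden (lithostatic) stress σ_v:
mudstone: 2600 kg/m³ × 9.81 m/s² × 4660 m = 1.189×10^8 Pa = 118.9 MPa
Pore pressure P_p = λ·σ_v = 0.5 × 118.9 MPa = 59.43 MPa
Effective stress σ' = σ_v − P_p = 118.9 − 59.43 = 59.429 MPa = 594.29 bar

590 bar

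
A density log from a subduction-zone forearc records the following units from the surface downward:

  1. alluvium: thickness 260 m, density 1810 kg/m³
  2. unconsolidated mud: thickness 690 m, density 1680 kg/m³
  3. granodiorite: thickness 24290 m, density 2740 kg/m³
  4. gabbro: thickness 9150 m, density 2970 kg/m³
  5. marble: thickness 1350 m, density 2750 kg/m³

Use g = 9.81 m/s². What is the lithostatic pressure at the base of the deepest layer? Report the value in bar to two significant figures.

9700 bar

alluvium: 1810 kg/m³ × 9.81 m/s² × 260 m = 4.617×10^6 Pa = 46.17 bar
unconsolidated mud: 1680 kg/m³ × 9.81 m/s² × 690 m = 1.137×10^7 Pa = 113.7 bar
granodiorite: 2740 kg/m³ × 9.81 m/s² × 24290 m = 6.529×10^8 Pa = 6529 bar
gabbro: 2970 kg/m³ × 9.81 m/s² × 9150 m = 2.666×10^8 Pa = 2666 bar
marble: 2750 kg/m³ × 9.81 m/s² × 1350 m = 3.642×10^7 Pa = 364.2 bar
Total = 46.17 + 113.7 + 6529 + 2666 + 364.2 = 9719.0 bar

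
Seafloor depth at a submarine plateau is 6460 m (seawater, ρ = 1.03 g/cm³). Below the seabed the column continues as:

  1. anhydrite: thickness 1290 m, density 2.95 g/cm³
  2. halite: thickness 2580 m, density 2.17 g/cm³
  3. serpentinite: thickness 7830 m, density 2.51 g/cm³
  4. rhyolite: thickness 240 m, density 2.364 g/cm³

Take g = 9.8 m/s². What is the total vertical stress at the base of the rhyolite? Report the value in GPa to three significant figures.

0.356 GPa

seawater: 1030 kg/m³ × 9.8 m/s² × 6460 m = 6.521×10^7 Pa = 0.06521 GPa
anhydrite: 2950 kg/m³ × 9.8 m/s² × 1290 m = 3.729×10^7 Pa = 0.03729 GPa
halite: 2170 kg/m³ × 9.8 m/s² × 2580 m = 5.487×10^7 Pa = 0.05487 GPa
serpentinite: 2510 kg/m³ × 9.8 m/s² × 7830 m = 1.926×10^8 Pa = 0.1926 GPa
rhyolite: 2364 kg/m³ × 9.8 m/s² × 240 m = 5.560×10^6 Pa = 5.560×10^-3 GPa
Total = 0.06521 + 0.03729 + 0.05487 + 0.1926 + 5.560×10^-3 = 0.35553 GPa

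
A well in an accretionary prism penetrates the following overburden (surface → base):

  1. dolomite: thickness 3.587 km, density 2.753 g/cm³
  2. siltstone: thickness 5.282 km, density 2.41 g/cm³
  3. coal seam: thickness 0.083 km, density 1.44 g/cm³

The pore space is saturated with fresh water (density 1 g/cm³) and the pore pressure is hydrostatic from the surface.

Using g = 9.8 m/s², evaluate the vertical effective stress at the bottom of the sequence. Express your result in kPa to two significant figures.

130000 kPa

Overburden (lithostatic) stress σ_v:
dolomite: 2753 kg/m³ × 9.8 m/s² × 3587 m = 9.678×10^7 Pa = 96.78 MPa
siltstone: 2410 kg/m³ × 9.8 m/s² × 5282 m = 1.248×10^8 Pa = 124.8 MPa
coal seam: 1440 kg/m³ × 9.8 m/s² × 83 m = 1.171×10^6 Pa = 1.171 MPa
Total = 96.78 + 124.8 + 1.171 = 222.70 MPa
Pore pressure P_p = 1000 kg/m³ × 9.8 m/s² × 8952 m = 8.773×10^7 Pa = 87.73 MPa
Effective stress σ' = σ_v − P_p = 222.7 − 87.73 = 134.97 MPa = 1.3497×10^5 kPa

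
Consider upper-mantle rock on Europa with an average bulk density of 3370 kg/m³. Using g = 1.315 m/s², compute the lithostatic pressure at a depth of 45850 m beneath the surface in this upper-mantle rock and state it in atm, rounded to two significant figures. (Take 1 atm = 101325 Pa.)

upper-mantle rock: 3370 kg/m³ × 1.315 m/s² × 45850 m = 2.032×10^8 Pa = 2005 atm

2000 atm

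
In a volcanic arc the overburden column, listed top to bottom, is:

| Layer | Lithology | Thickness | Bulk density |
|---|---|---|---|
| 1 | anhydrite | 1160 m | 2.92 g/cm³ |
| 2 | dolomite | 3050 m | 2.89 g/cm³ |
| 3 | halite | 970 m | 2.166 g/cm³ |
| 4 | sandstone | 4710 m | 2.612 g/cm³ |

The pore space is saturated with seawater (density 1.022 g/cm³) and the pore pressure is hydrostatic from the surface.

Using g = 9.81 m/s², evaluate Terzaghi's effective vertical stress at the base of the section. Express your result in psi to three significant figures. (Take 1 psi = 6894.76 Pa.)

23500 psi

Overburden (lithostatic) stress σ_v:
anhydrite: 2920 kg/m³ × 9.81 m/s² × 1160 m = 3.323×10^7 Pa = 33.23 MPa
dolomite: 2890 kg/m³ × 9.81 m/s² × 3050 m = 8.647×10^7 Pa = 86.47 MPa
halite: 2166 kg/m³ × 9.81 m/s² × 970 m = 2.061×10^7 Pa = 20.61 MPa
sandstone: 2612 kg/m³ × 9.81 m/s² × 4710 m = 1.207×10^8 Pa = 120.7 MPa
Total = 33.23 + 86.47 + 20.61 + 120.7 = 261.00 MPa
Pore pressure P_p = 1022 kg/m³ × 9.81 m/s² × 9890 m = 9.916×10^7 Pa = 99.16 MPa
Effective stress σ' = σ_v − P_p = 261.0 − 99.16 = 161.84 MPa = 23473 psi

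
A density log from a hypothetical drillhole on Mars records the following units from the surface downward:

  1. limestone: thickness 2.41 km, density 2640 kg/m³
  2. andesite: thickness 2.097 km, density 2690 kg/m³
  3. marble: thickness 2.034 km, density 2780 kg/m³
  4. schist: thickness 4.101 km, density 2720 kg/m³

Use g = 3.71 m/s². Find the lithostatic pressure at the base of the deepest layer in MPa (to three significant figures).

107 MPa

limestone: 2640 kg/m³ × 3.71 m/s² × 2410 m = 2.360×10^7 Pa = 23.60 MPa
andesite: 2690 kg/m³ × 3.71 m/s² × 2097 m = 2.093×10^7 Pa = 20.93 MPa
marble: 2780 kg/m³ × 3.71 m/s² × 2034 m = 2.098×10^7 Pa = 20.98 MPa
schist: 2720 kg/m³ × 3.71 m/s² × 4101 m = 4.138×10^7 Pa = 41.38 MPa
Total = 23.60 + 20.93 + 20.98 + 41.38 = 106.89 MPa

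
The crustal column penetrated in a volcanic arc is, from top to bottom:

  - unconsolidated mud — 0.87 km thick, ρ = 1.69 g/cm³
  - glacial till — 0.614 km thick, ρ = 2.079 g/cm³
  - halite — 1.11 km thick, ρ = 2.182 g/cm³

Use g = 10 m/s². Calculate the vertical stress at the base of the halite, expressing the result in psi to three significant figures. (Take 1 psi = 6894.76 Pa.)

7500 psi

unconsolidated mud: 1690 kg/m³ × 10 m/s² × 870 m = 1.470×10^7 Pa = 2132 psi
glacial till: 2079 kg/m³ × 10 m/s² × 614 m = 1.277×10^7 Pa = 1851 psi
halite: 2182 kg/m³ × 10 m/s² × 1110 m = 2.422×10^7 Pa = 3513 psi
Total = 2132 + 1851 + 3513 = 7496.7 psi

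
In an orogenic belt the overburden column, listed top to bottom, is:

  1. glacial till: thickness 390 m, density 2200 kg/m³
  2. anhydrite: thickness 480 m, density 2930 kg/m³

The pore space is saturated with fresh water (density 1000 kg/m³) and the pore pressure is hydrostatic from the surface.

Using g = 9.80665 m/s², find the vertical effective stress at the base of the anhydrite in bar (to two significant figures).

Overburden (lithostatic) stress σ_v:
glacial till: 2200 kg/m³ × 9.80665 m/s² × 390 m = 8.414×10^6 Pa = 8.414 MPa
anhydrite: 2930 kg/m³ × 9.80665 m/s² × 480 m = 1.379×10^7 Pa = 13.79 MPa
Total = 8.414 + 13.79 = 22.206 MPa
Pore pressure P_p = 1000 kg/m³ × 9.80665 m/s² × 870 m = 8.532×10^6 Pa = 8.532 MPa
Effective stress σ' = σ_v − P_p = 22.21 − 8.532 = 13.674 MPa = 136.74 bar

140 bar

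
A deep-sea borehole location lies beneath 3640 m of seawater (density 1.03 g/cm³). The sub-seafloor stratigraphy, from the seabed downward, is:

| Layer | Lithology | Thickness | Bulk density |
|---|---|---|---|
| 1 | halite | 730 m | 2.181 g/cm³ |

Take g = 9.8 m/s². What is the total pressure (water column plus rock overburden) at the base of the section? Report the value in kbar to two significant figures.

0.52 kbar

seawater: 1030 kg/m³ × 9.8 m/s² × 3640 m = 3.674×10^7 Pa = 0.3674 kbar
halite: 2181 kg/m³ × 9.8 m/s² × 730 m = 1.560×10^7 Pa = 0.1560 kbar
Total = 0.3674 + 0.1560 = 0.52345 kbar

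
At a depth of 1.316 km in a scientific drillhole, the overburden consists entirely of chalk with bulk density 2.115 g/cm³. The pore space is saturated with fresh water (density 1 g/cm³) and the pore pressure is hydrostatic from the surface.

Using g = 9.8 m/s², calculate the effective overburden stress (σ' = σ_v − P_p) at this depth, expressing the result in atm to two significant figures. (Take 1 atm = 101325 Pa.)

Overburden (lithostatic) stress σ_v:
chalk: 2115 kg/m³ × 9.8 m/s² × 1316 m = 2.728×10^7 Pa = 27.28 MPa
Pore pressure P_p = 1000 kg/m³ × 9.8 m/s² × 1316 m = 1.290×10^7 Pa = 12.90 MPa
Effective stress σ' = σ_v − P_p = 27.28 − 12.90 = 14.380 MPa = 141.92 atm

140 atm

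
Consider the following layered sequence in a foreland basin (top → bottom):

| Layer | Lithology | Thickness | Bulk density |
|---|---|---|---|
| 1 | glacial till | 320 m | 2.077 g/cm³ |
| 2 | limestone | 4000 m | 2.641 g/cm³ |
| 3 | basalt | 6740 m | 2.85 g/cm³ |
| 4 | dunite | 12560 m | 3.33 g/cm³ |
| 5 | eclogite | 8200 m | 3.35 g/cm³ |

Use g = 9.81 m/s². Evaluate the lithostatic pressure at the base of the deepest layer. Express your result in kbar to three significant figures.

glacial till: 2077 kg/m³ × 9.81 m/s² × 320 m = 6.520×10^6 Pa = 0.06520 kbar
limestone: 2641 kg/m³ × 9.81 m/s² × 4000 m = 1.036×10^8 Pa = 1.036 kbar
basalt: 2850 kg/m³ × 9.81 m/s² × 6740 m = 1.884×10^8 Pa = 1.884 kbar
dunite: 3330 kg/m³ × 9.81 m/s² × 12560 m = 4.103×10^8 Pa = 4.103 kbar
eclogite: 3350 kg/m³ × 9.81 m/s² × 8200 m = 2.695×10^8 Pa = 2.695 kbar
Total = 0.06520 + 1.036 + 1.884 + 4.103 + 2.695 = 9.7838 kbar

9.78 kbar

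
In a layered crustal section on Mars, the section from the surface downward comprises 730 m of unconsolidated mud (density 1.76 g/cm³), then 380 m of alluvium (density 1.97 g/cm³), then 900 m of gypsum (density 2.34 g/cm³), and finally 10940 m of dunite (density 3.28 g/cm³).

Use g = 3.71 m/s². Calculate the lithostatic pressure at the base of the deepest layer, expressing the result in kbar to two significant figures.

1.5 kbar

unconsolidated mud: 1760 kg/m³ × 3.71 m/s² × 730 m = 4.767×10^6 Pa = 0.04767 kbar
alluvium: 1970 kg/m³ × 3.71 m/s² × 380 m = 2.777×10^6 Pa = 0.02777 kbar
gypsum: 2340 kg/m³ × 3.71 m/s² × 900 m = 7.813×10^6 Pa = 0.07813 kbar
dunite: 3280 kg/m³ × 3.71 m/s² × 10940 m = 1.331×10^8 Pa = 1.331 kbar
Total = 0.04767 + 0.02777 + 0.07813 + 1.331 = 1.4848 kbar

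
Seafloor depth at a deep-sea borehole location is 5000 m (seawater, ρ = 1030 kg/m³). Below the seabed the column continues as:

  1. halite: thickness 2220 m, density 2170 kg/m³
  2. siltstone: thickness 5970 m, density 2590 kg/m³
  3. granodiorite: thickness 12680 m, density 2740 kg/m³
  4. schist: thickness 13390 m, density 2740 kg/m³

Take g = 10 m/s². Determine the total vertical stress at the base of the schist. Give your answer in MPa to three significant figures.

seawater: 1030 kg/m³ × 10 m/s² × 5000 m = 5.150×10^7 Pa = 51.50 MPa
halite: 2170 kg/m³ × 10 m/s² × 2220 m = 4.817×10^7 Pa = 48.17 MPa
siltstone: 2590 kg/m³ × 10 m/s² × 5970 m = 1.546×10^8 Pa = 154.6 MPa
granodiorite: 2740 kg/m³ × 10 m/s² × 12680 m = 3.474×10^8 Pa = 347.4 MPa
schist: 2740 kg/m³ × 10 m/s² × 13390 m = 3.669×10^8 Pa = 366.9 MPa
Total = 51.50 + 48.17 + 154.6 + 347.4 + 366.9 = 968.62 MPa

969 MPa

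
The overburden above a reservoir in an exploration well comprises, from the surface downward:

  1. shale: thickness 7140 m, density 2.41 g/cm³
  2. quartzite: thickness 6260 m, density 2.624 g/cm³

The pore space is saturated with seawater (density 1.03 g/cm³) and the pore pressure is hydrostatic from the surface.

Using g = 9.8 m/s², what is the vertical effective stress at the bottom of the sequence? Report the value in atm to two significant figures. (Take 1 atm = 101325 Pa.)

Overburden (lithostatic) stress σ_v:
shale: 2410 kg/m³ × 9.8 m/s² × 7140 m = 1.686×10^8 Pa = 168.6 MPa
quartzite: 2624 kg/m³ × 9.8 m/s² × 6260 m = 1.610×10^8 Pa = 161.0 MPa
Total = 168.6 + 161.0 = 329.61 MPa
Pore pressure P_p = 1030 kg/m³ × 9.8 m/s² × 13400 m = 1.353×10^8 Pa = 135.3 MPa
Effective stress σ' = σ_v − P_p = 329.6 − 135.3 = 194.35 MPa = 1918.1 atm

1900 atm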